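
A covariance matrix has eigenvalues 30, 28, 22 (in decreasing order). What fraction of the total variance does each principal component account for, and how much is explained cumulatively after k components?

Step 1 — total variance = trace(Sigma) = Σ λ_i = 30 + 28 + 22 = 80.

Step 2 — fraction explained by component i = λ_i / Σ λ:
  PC1: 30/80 = 0.375
  PC2: 28/80 = 0.35
  PC3: 22/80 = 0.275

Step 3 — cumulative fraction after k components = (λ_1 + ... + λ_k) / Σ λ:
  k = 1: 30/80 = 0.375
  k = 2: (30 + 28)/80 = 58/80 = 0.725
  k = 3: (30 + 28 + 22)/80 = 80/80 = 1

Summary (fraction, with percent):

explained: PC1 0.375 (37.5%), PC2 0.35 (35%), PC3 0.275 (27.5%);  cumulative: 0.375, 0.725, 1


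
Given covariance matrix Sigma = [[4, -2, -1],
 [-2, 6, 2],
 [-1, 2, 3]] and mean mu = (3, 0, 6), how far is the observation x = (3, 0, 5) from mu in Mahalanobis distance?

Step 1 — centre the observation: (x - mu) = (0, 0, -1).

Step 2 — invert Sigma (cofactor / det for 3×3, or solve directly):
  Sigma^{-1} = [[0.3043, 0.087, 0.0435],
 [0.087, 0.2391, -0.1304],
 [0.0435, -0.1304, 0.4348]].

Step 3 — form the quadratic (x - mu)^T · Sigma^{-1} · (x - mu):
  Sigma^{-1} · (x - mu) = (-0.0435, 0.1304, -0.4348).
  (x - mu)^T · [Sigma^{-1} · (x - mu)] = (0)·(-0.0435) + (0)·(0.1304) + (-1)·(-0.4348) = 0.4348.

Step 4 — take square root: d = √(0.4348) ≈ 0.6594.

d(x, mu) = √(0.4348) ≈ 0.6594


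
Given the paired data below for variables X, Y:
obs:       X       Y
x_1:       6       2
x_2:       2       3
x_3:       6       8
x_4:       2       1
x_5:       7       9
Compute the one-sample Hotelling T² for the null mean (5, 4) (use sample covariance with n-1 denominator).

Step 1 — sample mean vector:
  mean(X) = (6 + 2 + 6 + 2 + 7) / 5 = 23/5 = 4.6
  mean(Y) = (2 + 3 + 8 + 1 + 9) / 5 = 23/5 = 4.6
  x̄ = (4.6, 4.6),  deviation x̄ - mu_0 = (4.6, 4.6) - (5, 4) = (-0.4, 0.6).

Step 2 — sample covariance matrix, S[i,j] = (1/(n-1)) · Σ_k (x_{k,i} - mean_i) · (x_{k,j} - mean_j), divisor n-1 = 4:
  S[X,X] = ((1.4)·(1.4) + (-2.6)·(-2.6) + (1.4)·(1.4) + (-2.6)·(-2.6) + (2.4)·(2.4)) / 4 = 23.2/4 = 5.8
  S[X,Y] = ((1.4)·(-2.6) + (-2.6)·(-1.6) + (1.4)·(3.4) + (-2.6)·(-3.6) + (2.4)·(4.4)) / 4 = 25.2/4 = 6.3
  S[Y,Y] = ((-2.6)·(-2.6) + (-1.6)·(-1.6) + (3.4)·(3.4) + (-3.6)·(-3.6) + (4.4)·(4.4)) / 4 = 53.2/4 = 13.3
  S = [[5.8, 6.3],
 [6.3, 13.3]].

Step 3 — invert S. det(S) = 5.8·13.3 - (6.3)² = 37.45.
  S^{-1} = (1/det) · [[d, -b], [-b, a]] = [[0.3551, -0.1682],
 [-0.1682, 0.1549]].

Step 4 — quadratic form (x̄ - mu_0)^T · S^{-1} · (x̄ - mu_0):
  S^{-1} · (x̄ - mu_0) = (-0.243, 0.1602),
  (x̄ - mu_0)^T · [...] = (-0.4)·(-0.243) + (0.6)·(0.1602) = 0.1933.

Step 5 — scale by n: T² = 5 · 0.1933 = 0.9666.

T² ≈ 0.9666


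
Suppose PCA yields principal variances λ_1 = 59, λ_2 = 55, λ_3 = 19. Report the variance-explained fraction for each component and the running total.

Step 1 — total variance = trace(Sigma) = Σ λ_i = 59 + 55 + 19 = 133.

Step 2 — fraction explained by component i = λ_i / Σ λ:
  PC1: 59/133 = 0.4436
  PC2: 55/133 = 0.4135
  PC3: 19/133 = 0.1429

Step 3 — cumulative fraction after k components = (λ_1 + ... + λ_k) / Σ λ:
  k = 1: 59/133 = 0.4436
  k = 2: (59 + 55)/133 = 114/133 = 0.8571
  k = 3: (59 + 55 + 19)/133 = 133/133 = 1

Summary (fraction, with percent):

explained: PC1 0.4436 (44.36%), PC2 0.4135 (41.35%), PC3 0.1429 (14.29%);  cumulative: 0.4436, 0.8571, 1


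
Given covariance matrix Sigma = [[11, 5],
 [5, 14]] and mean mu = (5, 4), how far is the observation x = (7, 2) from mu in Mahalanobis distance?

Step 1 — centre the observation: (x - mu) = (2, -2).

Step 2 — invert Sigma. det(Sigma) = 11·14 - (5)² = 129.
  Sigma^{-1} = (1/det) · [[d, -b], [-b, a]] = [[0.1085, -0.0388],
 [-0.0388, 0.0853]].

Step 3 — form the quadratic (x - mu)^T · Sigma^{-1} · (x - mu):
  Sigma^{-1} · (x - mu) = (0.2946, -0.2481).
  (x - mu)^T · [Sigma^{-1} · (x - mu)] = (2)·(0.2946) + (-2)·(-0.2481) = 1.0853.

Step 4 — take square root: d = √(1.0853) ≈ 1.0418.

d(x, mu) = √(1.0853) ≈ 1.0418


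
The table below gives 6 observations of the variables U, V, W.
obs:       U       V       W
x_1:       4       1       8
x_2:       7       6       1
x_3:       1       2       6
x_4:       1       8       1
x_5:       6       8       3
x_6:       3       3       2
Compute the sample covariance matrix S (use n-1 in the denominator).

Step 1 — column means:
  mean(U) = (4 + 7 + 1 + 1 + 6 + 3) / 6 = 22/6 = 3.6667
  mean(V) = (1 + 6 + 2 + 8 + 8 + 3) / 6 = 28/6 = 4.6667
  mean(W) = (8 + 1 + 6 + 1 + 3 + 2) / 6 = 21/6 = 3.5

Step 2 — sample covariance S[i,j] = (1/(n-1)) · Σ_k (x_{k,i} - mean_i) · (x_{k,j} - mean_j), with n-1 = 5.
  S[U,U] = ((0.3333)·(0.3333) + (3.3333)·(3.3333) + (-2.6667)·(-2.6667) + (-2.6667)·(-2.6667) + (2.3333)·(2.3333) + (-0.6667)·(-0.6667)) / 5 = 31.3333/5 = 6.2667
  S[U,V] = ((0.3333)·(-3.6667) + (3.3333)·(1.3333) + (-2.6667)·(-2.6667) + (-2.6667)·(3.3333) + (2.3333)·(3.3333) + (-0.6667)·(-1.6667)) / 5 = 10.3333/5 = 2.0667
  S[U,W] = ((0.3333)·(4.5) + (3.3333)·(-2.5) + (-2.6667)·(2.5) + (-2.6667)·(-2.5) + (2.3333)·(-0.5) + (-0.6667)·(-1.5)) / 5 = -7/5 = -1.4
  S[V,V] = ((-3.6667)·(-3.6667) + (1.3333)·(1.3333) + (-2.6667)·(-2.6667) + (3.3333)·(3.3333) + (3.3333)·(3.3333) + (-1.6667)·(-1.6667)) / 5 = 47.3333/5 = 9.4667
  S[V,W] = ((-3.6667)·(4.5) + (1.3333)·(-2.5) + (-2.6667)·(2.5) + (3.3333)·(-2.5) + (3.3333)·(-0.5) + (-1.6667)·(-1.5)) / 5 = -34/5 = -6.8
  S[W,W] = ((4.5)·(4.5) + (-2.5)·(-2.5) + (2.5)·(2.5) + (-2.5)·(-2.5) + (-0.5)·(-0.5) + (-1.5)·(-1.5)) / 5 = 41.5/5 = 8.3

S is symmetric (S[j,i] = S[i,j]). Assembling:

S = [[6.2667, 2.0667, -1.4],
 [2.0667, 9.4667, -6.8],
 [-1.4, -6.8, 8.3]]


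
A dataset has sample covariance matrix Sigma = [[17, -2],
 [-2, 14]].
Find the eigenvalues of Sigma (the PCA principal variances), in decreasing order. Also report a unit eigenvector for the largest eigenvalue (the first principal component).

Step 1 — characteristic polynomial of 2×2 Sigma:
  det(Sigma - λI) = λ² - trace · λ + det = 0.
  trace = 17 + 14 = 31, det = 17·14 - (-2)² = 234.
Step 2 — discriminant:
  Δ = trace² - 4·det = 961 - 936 = 25.
Step 3 — eigenvalues:
  λ = (trace ± √Δ)/2 = (31 ± 5)/2,
  λ_1 = 18,  λ_2 = 13.

Step 4 — unit eigenvector for λ_1: solve (Sigma - λ_1 I)v = 0. First row:
  (17 - 18)·v_x + (-2)·v_y = 0, i.e. (-1)·v_x + (-2)·v_y = 0,
  so v ∝ (b, λ_1 - a) = (-2, 1); multiply by -1 so the first entry is positive: u = (2, -1).
  ||u|| = √((2)² + (-1)²) = √(5) ≈ 2.2361,
  v_1 = u/||u|| ≈ (0.8944, -0.4472) (||v_1|| = 1).

λ_1 = 18,  λ_2 = 13;  v_1 ≈ (0.8944, -0.4472)


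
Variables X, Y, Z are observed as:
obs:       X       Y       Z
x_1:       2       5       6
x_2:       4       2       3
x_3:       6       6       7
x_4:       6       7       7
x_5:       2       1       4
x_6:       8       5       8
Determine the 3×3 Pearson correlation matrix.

Step 1 — column means:
  mean(X) = (2 + 4 + 6 + 6 + 2 + 8) / 6 = 28/6 = 4.6667
  mean(Y) = (5 + 2 + 6 + 7 + 1 + 5) / 6 = 26/6 = 4.3333
  mean(Z) = (6 + 3 + 7 + 7 + 4 + 8) / 6 = 35/6 = 5.8333

Step 2 — sample variances and covariances s[i,j] = (1/(n-1)) · Σ_k (x_{k,i} - mean_i) · (x_{k,j} - mean_j), with n-1 = 5:
  s[X,X] = ((-2.6667)·(-2.6667) + (-0.6667)·(-0.6667) + (1.3333)·(1.3333) + (1.3333)·(1.3333) + (-2.6667)·(-2.6667) + (3.3333)·(3.3333)) / 5 = 29.3333/5 = 5.8667
  s[X,Y] = ((-2.6667)·(0.6667) + (-0.6667)·(-2.3333) + (1.3333)·(1.6667) + (1.3333)·(2.6667) + (-2.6667)·(-3.3333) + (3.3333)·(0.6667)) / 5 = 16.6667/5 = 3.3333
  s[X,Z] = ((-2.6667)·(0.1667) + (-0.6667)·(-2.8333) + (1.3333)·(1.1667) + (1.3333)·(1.1667) + (-2.6667)·(-1.8333) + (3.3333)·(2.1667)) / 5 = 16.6667/5 = 3.3333
  s[Y,Y] = ((0.6667)·(0.6667) + (-2.3333)·(-2.3333) + (1.6667)·(1.6667) + (2.6667)·(2.6667) + (-3.3333)·(-3.3333) + (0.6667)·(0.6667)) / 5 = 27.3333/5 = 5.4667
  s[Y,Z] = ((0.6667)·(0.1667) + (-2.3333)·(-2.8333) + (1.6667)·(1.1667) + (2.6667)·(1.1667) + (-3.3333)·(-1.8333) + (0.6667)·(2.1667)) / 5 = 19.3333/5 = 3.8667
  s[Z,Z] = ((0.1667)·(0.1667) + (-2.8333)·(-2.8333) + (1.1667)·(1.1667) + (1.1667)·(1.1667) + (-1.8333)·(-1.8333) + (2.1667)·(2.1667)) / 5 = 18.8333/5 = 3.7667
  Sample standard deviations s_i = √(s[i,i]):
  s(X) = √(5.8667) = 2.4221
  s(Y) = √(5.4667) = 2.3381
  s(Z) = √(3.7667) = 1.9408

Step 3 — r_{ij} = s_{ij} / (s_i · s_j):
  r[X,X] = 1 (diagonal).
  r[X,Y] = 3.3333 / (2.4221 · 2.3381) = 3.3333 / 5.6631 = 0.5886
  r[X,Z] = 3.3333 / (2.4221 · 1.9408) = 3.3333 / 4.7008 = 0.7091
  r[Y,Y] = 1 (diagonal).
  r[Y,Z] = 3.8667 / (2.3381 · 1.9408) = 3.8667 / 4.5377 = 0.8521
  r[Z,Z] = 1 (diagonal).

R is symmetric with unit diagonal. Assembling:

R = [[1, 0.5886, 0.7091],
 [0.5886, 1, 0.8521],
 [0.7091, 0.8521, 1]]


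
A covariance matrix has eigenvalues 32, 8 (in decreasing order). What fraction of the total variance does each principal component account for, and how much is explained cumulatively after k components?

Step 1 — total variance = trace(Sigma) = Σ λ_i = 32 + 8 = 40.

Step 2 — fraction explained by component i = λ_i / Σ λ:
  PC1: 32/40 = 0.8
  PC2: 8/40 = 0.2

Step 3 — cumulative fraction after k components = (λ_1 + ... + λ_k) / Σ λ:
  k = 1: 32/40 = 0.8
  k = 2: (32 + 8)/40 = 40/40 = 1

Summary (fraction, with percent):

explained: PC1 0.8 (80%), PC2 0.2 (20%);  cumulative: 0.8, 1


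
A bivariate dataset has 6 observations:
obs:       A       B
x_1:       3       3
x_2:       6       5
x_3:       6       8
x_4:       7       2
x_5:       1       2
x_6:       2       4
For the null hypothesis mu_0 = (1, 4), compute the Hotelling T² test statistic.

Step 1 — sample mean vector:
  mean(A) = (3 + 6 + 6 + 7 + 1 + 2) / 6 = 25/6 = 4.1667
  mean(B) = (3 + 5 + 8 + 2 + 2 + 4) / 6 = 24/6 = 4
  x̄ = (4.1667, 4),  deviation x̄ - mu_0 = (4.1667, 4) - (1, 4) = (3.1667, 0).

Step 2 — sample covariance matrix, S[i,j] = (1/(n-1)) · Σ_k (x_{k,i} - mean_i) · (x_{k,j} - mean_j), divisor n-1 = 5:
  S[A,A] = ((-1.1667)·(-1.1667) + (1.8333)·(1.8333) + (1.8333)·(1.8333) + (2.8333)·(2.8333) + (-3.1667)·(-3.1667) + (-2.1667)·(-2.1667)) / 5 = 30.8333/5 = 6.1667
  S[A,B] = ((-1.1667)·(-1) + (1.8333)·(1) + (1.8333)·(4) + (2.8333)·(-2) + (-3.1667)·(-2) + (-2.1667)·(0)) / 5 = 11/5 = 2.2
  S[B,B] = ((-1)·(-1) + (1)·(1) + (4)·(4) + (-2)·(-2) + (-2)·(-2) + (0)·(0)) / 5 = 26/5 = 5.2
  S = [[6.1667, 2.2],
 [2.2, 5.2]].

Step 3 — invert S. det(S) = 6.1667·5.2 - (2.2)² = 27.2267.
  S^{-1} = (1/det) · [[d, -b], [-b, a]] = [[0.191, -0.0808],
 [-0.0808, 0.2265]].

Step 4 — quadratic form (x̄ - mu_0)^T · S^{-1} · (x̄ - mu_0):
  S^{-1} · (x̄ - mu_0) = (0.6048, -0.2559),
  (x̄ - mu_0)^T · [...] = (3.1667)·(0.6048) + (0)·(-0.2559) = 1.9152.

Step 5 — scale by n: T² = 6 · 1.9152 = 11.4912.

T² ≈ 11.4912


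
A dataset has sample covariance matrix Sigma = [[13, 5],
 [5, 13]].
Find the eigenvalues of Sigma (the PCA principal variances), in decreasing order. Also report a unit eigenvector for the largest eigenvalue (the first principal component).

Step 1 — characteristic polynomial of 2×2 Sigma:
  det(Sigma - λI) = λ² - trace · λ + det = 0.
  trace = 13 + 13 = 26, det = 13·13 - (5)² = 144.
Step 2 — discriminant:
  Δ = trace² - 4·det = 676 - 576 = 100.
Step 3 — eigenvalues:
  λ = (trace ± √Δ)/2 = (26 ± 10)/2,
  λ_1 = 18,  λ_2 = 8.

Step 4 — unit eigenvector for λ_1: solve (Sigma - λ_1 I)v = 0. First row:
  (13 - 18)·v_x + (5)·v_y = 0, i.e. (-5)·v_x + (5)·v_y = 0,
  so v ∝ (b, λ_1 - a) = (5, 5) = u.
  ||u|| = √((5)² + (5)²) = √(50) ≈ 7.0711,
  v_1 = u/||u|| ≈ (0.7071, 0.7071) (||v_1|| = 1).

λ_1 = 18,  λ_2 = 8;  v_1 ≈ (0.7071, 0.7071)


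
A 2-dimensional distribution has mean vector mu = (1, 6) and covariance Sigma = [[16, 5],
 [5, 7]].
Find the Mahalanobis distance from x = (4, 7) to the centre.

Step 1 — centre the observation: (x - mu) = (3, 1).

Step 2 — invert Sigma. det(Sigma) = 16·7 - (5)² = 87.
  Sigma^{-1} = (1/det) · [[d, -b], [-b, a]] = [[0.0805, -0.0575],
 [-0.0575, 0.1839]].

Step 3 — form the quadratic (x - mu)^T · Sigma^{-1} · (x - mu):
  Sigma^{-1} · (x - mu) = (0.1839, 0.0115).
  (x - mu)^T · [Sigma^{-1} · (x - mu)] = (3)·(0.1839) + (1)·(0.0115) = 0.5632.

Step 4 — take square root: d = √(0.5632) ≈ 0.7505.

d(x, mu) = √(0.5632) ≈ 0.7505


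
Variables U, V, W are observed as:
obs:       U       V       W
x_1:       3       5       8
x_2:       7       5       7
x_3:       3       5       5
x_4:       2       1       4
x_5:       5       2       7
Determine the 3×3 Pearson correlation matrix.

Step 1 — column means:
  mean(U) = (3 + 7 + 3 + 2 + 5) / 5 = 20/5 = 4
  mean(V) = (5 + 5 + 5 + 1 + 2) / 5 = 18/5 = 3.6
  mean(W) = (8 + 7 + 5 + 4 + 7) / 5 = 31/5 = 6.2

Step 2 — sample variances and covariances s[i,j] = (1/(n-1)) · Σ_k (x_{k,i} - mean_i) · (x_{k,j} - mean_j), with n-1 = 4:
  s[U,U] = ((-1)·(-1) + (3)·(3) + (-1)·(-1) + (-2)·(-2) + (1)·(1)) / 4 = 16/4 = 4
  s[U,V] = ((-1)·(1.4) + (3)·(1.4) + (-1)·(1.4) + (-2)·(-2.6) + (1)·(-1.6)) / 4 = 5/4 = 1.25
  s[U,W] = ((-1)·(1.8) + (3)·(0.8) + (-1)·(-1.2) + (-2)·(-2.2) + (1)·(0.8)) / 4 = 7/4 = 1.75
  s[V,V] = ((1.4)·(1.4) + (1.4)·(1.4) + (1.4)·(1.4) + (-2.6)·(-2.6) + (-1.6)·(-1.6)) / 4 = 15.2/4 = 3.8
  s[V,W] = ((1.4)·(1.8) + (1.4)·(0.8) + (1.4)·(-1.2) + (-2.6)·(-2.2) + (-1.6)·(0.8)) / 4 = 6.4/4 = 1.6
  s[W,W] = ((1.8)·(1.8) + (0.8)·(0.8) + (-1.2)·(-1.2) + (-2.2)·(-2.2) + (0.8)·(0.8)) / 4 = 10.8/4 = 2.7
  Sample standard deviations s_i = √(s[i,i]):
  s(U) = √(4) = 2
  s(V) = √(3.8) = 1.9494
  s(W) = √(2.7) = 1.6432

Step 3 — r_{ij} = s_{ij} / (s_i · s_j):
  r[U,U] = 1 (diagonal).
  r[U,V] = 1.25 / (2 · 1.9494) = 1.25 / 3.8987 = 0.3206
  r[U,W] = 1.75 / (2 · 1.6432) = 1.75 / 3.2863 = 0.5325
  r[V,V] = 1 (diagonal).
  r[V,W] = 1.6 / (1.9494 · 1.6432) = 1.6 / 3.2031 = 0.4995
  r[W,W] = 1 (diagonal).

R is symmetric with unit diagonal. Assembling:

R = [[1, 0.3206, 0.5325],
 [0.3206, 1, 0.4995],
 [0.5325, 0.4995, 1]]


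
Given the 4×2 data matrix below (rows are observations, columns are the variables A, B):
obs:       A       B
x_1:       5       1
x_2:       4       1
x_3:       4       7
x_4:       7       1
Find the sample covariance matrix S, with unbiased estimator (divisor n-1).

Step 1 — column means:
  mean(A) = (5 + 4 + 4 + 7) / 4 = 20/4 = 5
  mean(B) = (1 + 1 + 7 + 1) / 4 = 10/4 = 2.5

Step 2 — sample covariance S[i,j] = (1/(n-1)) · Σ_k (x_{k,i} - mean_i) · (x_{k,j} - mean_j), with n-1 = 3.
  S[A,A] = ((0)·(0) + (-1)·(-1) + (-1)·(-1) + (2)·(2)) / 3 = 6/3 = 2
  S[A,B] = ((0)·(-1.5) + (-1)·(-1.5) + (-1)·(4.5) + (2)·(-1.5)) / 3 = -6/3 = -2
  S[B,B] = ((-1.5)·(-1.5) + (-1.5)·(-1.5) + (4.5)·(4.5) + (-1.5)·(-1.5)) / 3 = 27/3 = 9

S is symmetric (S[j,i] = S[i,j]). Assembling:

S = [[2, -2],
 [-2, 9]]


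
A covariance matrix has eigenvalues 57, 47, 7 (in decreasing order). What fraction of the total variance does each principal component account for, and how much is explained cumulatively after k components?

Step 1 — total variance = trace(Sigma) = Σ λ_i = 57 + 47 + 7 = 111.

Step 2 — fraction explained by component i = λ_i / Σ λ:
  PC1: 57/111 = 0.5135
  PC2: 47/111 = 0.4234
  PC3: 7/111 = 0.0631

Step 3 — cumulative fraction after k components = (λ_1 + ... + λ_k) / Σ λ:
  k = 1: 57/111 = 0.5135
  k = 2: (57 + 47)/111 = 104/111 = 0.9369
  k = 3: (57 + 47 + 7)/111 = 111/111 = 1

Summary (fraction, with percent):

explained: PC1 0.5135 (51.35%), PC2 0.4234 (42.34%), PC3 0.0631 (6.31%);  cumulative: 0.5135, 0.9369, 1


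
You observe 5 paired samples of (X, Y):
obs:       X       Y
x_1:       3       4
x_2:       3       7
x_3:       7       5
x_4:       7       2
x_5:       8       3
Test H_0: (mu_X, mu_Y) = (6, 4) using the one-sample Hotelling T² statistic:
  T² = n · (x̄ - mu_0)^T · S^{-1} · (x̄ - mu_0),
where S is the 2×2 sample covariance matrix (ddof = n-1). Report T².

Step 1 — sample mean vector:
  mean(X) = (3 + 3 + 7 + 7 + 8) / 5 = 28/5 = 5.6
  mean(Y) = (4 + 7 + 5 + 2 + 3) / 5 = 21/5 = 4.2
  x̄ = (5.6, 4.2),  deviation x̄ - mu_0 = (5.6, 4.2) - (6, 4) = (-0.4, 0.2).

Step 2 — sample covariance matrix, S[i,j] = (1/(n-1)) · Σ_k (x_{k,i} - mean_i) · (x_{k,j} - mean_j), divisor n-1 = 4:
  S[X,X] = ((-2.6)·(-2.6) + (-2.6)·(-2.6) + (1.4)·(1.4) + (1.4)·(1.4) + (2.4)·(2.4)) / 4 = 23.2/4 = 5.8
  S[X,Y] = ((-2.6)·(-0.2) + (-2.6)·(2.8) + (1.4)·(0.8) + (1.4)·(-2.2) + (2.4)·(-1.2)) / 4 = -11.6/4 = -2.9
  S[Y,Y] = ((-0.2)·(-0.2) + (2.8)·(2.8) + (0.8)·(0.8) + (-2.2)·(-2.2) + (-1.2)·(-1.2)) / 4 = 14.8/4 = 3.7
  S = [[5.8, -2.9],
 [-2.9, 3.7]].

Step 3 — invert S. det(S) = 5.8·3.7 - (-2.9)² = 13.05.
  S^{-1} = (1/det) · [[d, -b], [-b, a]] = [[0.2835, 0.2222],
 [0.2222, 0.4444]].

Step 4 — quadratic form (x̄ - mu_0)^T · S^{-1} · (x̄ - mu_0):
  S^{-1} · (x̄ - mu_0) = (-0.069, 0),
  (x̄ - mu_0)^T · [...] = (-0.4)·(-0.069) + (0.2)·(0) = 0.0276.

Step 5 — scale by n: T² = 5 · 0.0276 = 0.1379.

T² ≈ 0.1379


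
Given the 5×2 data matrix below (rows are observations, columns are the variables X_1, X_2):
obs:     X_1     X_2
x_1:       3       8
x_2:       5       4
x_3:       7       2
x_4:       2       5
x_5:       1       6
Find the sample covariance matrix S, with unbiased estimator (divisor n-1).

Step 1 — column means:
  mean(X_1) = (3 + 5 + 7 + 2 + 1) / 5 = 18/5 = 3.6
  mean(X_2) = (8 + 4 + 2 + 5 + 6) / 5 = 25/5 = 5

Step 2 — sample covariance S[i,j] = (1/(n-1)) · Σ_k (x_{k,i} - mean_i) · (x_{k,j} - mean_j), with n-1 = 4.
  S[X_1,X_1] = ((-0.6)·(-0.6) + (1.4)·(1.4) + (3.4)·(3.4) + (-1.6)·(-1.6) + (-2.6)·(-2.6)) / 4 = 23.2/4 = 5.8
  S[X_1,X_2] = ((-0.6)·(3) + (1.4)·(-1) + (3.4)·(-3) + (-1.6)·(0) + (-2.6)·(1)) / 4 = -16/4 = -4
  S[X_2,X_2] = ((3)·(3) + (-1)·(-1) + (-3)·(-3) + (0)·(0) + (1)·(1)) / 4 = 20/4 = 5

S is symmetric (S[j,i] = S[i,j]). Assembling:

S = [[5.8, -4],
 [-4, 5]]


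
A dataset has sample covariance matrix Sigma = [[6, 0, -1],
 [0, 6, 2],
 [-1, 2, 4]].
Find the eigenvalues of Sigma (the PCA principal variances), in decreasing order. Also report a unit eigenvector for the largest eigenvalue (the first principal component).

Step 1 — characteristic polynomial p(λ) = det(λI - Sigma) = λ³ - tr·λ² + c_1·λ - det, where tr = trace, c_1 = sum of the principal 2×2 minors, det = det(Sigma):
  tr = 6 + 6 + 4 = 16,
  c_1 = (6·6 - (0)²) + (6·4 - (-1)²) + (6·4 - (2)²) = 36 + 23 + 20 = 79,
  det = 6·(6·4 - (2)²) - (0)·((0)·4 - (2)·(-1)) + (-1)·((0)·(2) - 6·(-1)) = 6·(20) - (0)·(2) + (-1)·(6) = 114.
  So p(λ) = λ³ - 16λ² + 79λ - 114.
Step 2 — look for an integer root (rational root theorem: any rational root is an integer divisor of 114). Testing λ = 6:
  p(6) = 216 - 576 + 474 - 114 = 0  ✓
  Dividing out (λ - 6): p(λ) = (λ - 6)(λ² - 10λ + 19).
Step 3 — remaining eigenvalues from the quadratic λ² - 10λ + 19 = 0:
  Δ = 10² - 4·19 = 100 - 76 = 24,  λ = (10 ± √24)/2 = (10 ± 4.899)/2 ≈ 7.4495 or 2.5505.
  Sorted: λ_1 = 7.4495,  λ_2 = 6,  λ_3 = 2.5505  (check: sum = 16 = tr ✓).

Step 4 — unit eigenvector for λ_1 ≈ 7.4495: v spans the null space of (Sigma - λ_1 I), whose rows are
  r_1 = (-1.4495, 0, -1),  r_2 = (0, -1.4495, 2),  r_3 = (-1, 2, -3.4495).
  v is orthogonal to every row, so take v ∝ r_1 × r_2 = ((0)·(2) - (-1)·(-1.4495), (-1)·(0) - (-1.4495)·(2), (-1.4495)·(-1.4495) - (0)·(0)) ≈ (-1.4495, 2.899, 2.101).
  Rescale (multiply by -1 so the first nonzero entry is positive): u = (1.4495, -2.899, -2.101).
  ||u|| = √((1.4495)² + (-2.899)² + (-2.101)²) = √(14.9194) ≈ 3.8626,  v_1 = u/||u|| ≈ (0.3753, -0.7505, -0.5439) (||v_1|| = 1).

λ_1 = 7.4495,  λ_2 = 6,  λ_3 = 2.5505;  v_1 ≈ (0.3753, -0.7505, -0.5439)


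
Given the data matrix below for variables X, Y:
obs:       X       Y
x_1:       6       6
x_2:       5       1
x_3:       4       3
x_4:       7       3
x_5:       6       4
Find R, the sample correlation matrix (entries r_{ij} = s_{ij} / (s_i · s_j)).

Step 1 — column means:
  mean(X) = (6 + 5 + 4 + 7 + 6) / 5 = 28/5 = 5.6
  mean(Y) = (6 + 1 + 3 + 3 + 4) / 5 = 17/5 = 3.4

Step 2 — sample variances and covariances s[i,j] = (1/(n-1)) · Σ_k (x_{k,i} - mean_i) · (x_{k,j} - mean_j), with n-1 = 4:
  s[X,X] = ((0.4)·(0.4) + (-0.6)·(-0.6) + (-1.6)·(-1.6) + (1.4)·(1.4) + (0.4)·(0.4)) / 4 = 5.2/4 = 1.3
  s[X,Y] = ((0.4)·(2.6) + (-0.6)·(-2.4) + (-1.6)·(-0.4) + (1.4)·(-0.4) + (0.4)·(0.6)) / 4 = 2.8/4 = 0.7
  s[Y,Y] = ((2.6)·(2.6) + (-2.4)·(-2.4) + (-0.4)·(-0.4) + (-0.4)·(-0.4) + (0.6)·(0.6)) / 4 = 13.2/4 = 3.3
  Sample standard deviations s_i = √(s[i,i]):
  s(X) = √(1.3) = 1.1402
  s(Y) = √(3.3) = 1.8166

Step 3 — r_{ij} = s_{ij} / (s_i · s_j):
  r[X,X] = 1 (diagonal).
  r[X,Y] = 0.7 / (1.1402 · 1.8166) = 0.7 / 2.0712 = 0.338
  r[Y,Y] = 1 (diagonal).

R is symmetric with unit diagonal. Assembling:

R = [[1, 0.338],
 [0.338, 1]]


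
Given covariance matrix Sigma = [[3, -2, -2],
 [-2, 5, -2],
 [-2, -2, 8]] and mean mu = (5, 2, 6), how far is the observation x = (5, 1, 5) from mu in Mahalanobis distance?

Step 1 — centre the observation: (x - mu) = (0, -1, -1).

Step 2 — invert Sigma (cofactor / det for 3×3, or solve directly):
  Sigma^{-1} = [[0.9, 0.5, 0.35],
 [0.5, 0.5, 0.25],
 [0.35, 0.25, 0.275]].

Step 3 — form the quadratic (x - mu)^T · Sigma^{-1} · (x - mu):
  Sigma^{-1} · (x - mu) = (-0.85, -0.75, -0.525).
  (x - mu)^T · [Sigma^{-1} · (x - mu)] = (0)·(-0.85) + (-1)·(-0.75) + (-1)·(-0.525) = 1.275.

Step 4 — take square root: d = √(1.275) ≈ 1.1292.

d(x, mu) = √(1.275) ≈ 1.1292


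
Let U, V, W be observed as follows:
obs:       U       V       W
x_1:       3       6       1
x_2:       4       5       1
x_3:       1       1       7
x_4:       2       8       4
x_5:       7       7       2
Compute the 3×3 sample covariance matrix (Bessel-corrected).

Step 1 — column means:
  mean(U) = (3 + 4 + 1 + 2 + 7) / 5 = 17/5 = 3.4
  mean(V) = (6 + 5 + 1 + 8 + 7) / 5 = 27/5 = 5.4
  mean(W) = (1 + 1 + 7 + 4 + 2) / 5 = 15/5 = 3

Step 2 — sample covariance S[i,j] = (1/(n-1)) · Σ_k (x_{k,i} - mean_i) · (x_{k,j} - mean_j), with n-1 = 4.
  S[U,U] = ((-0.4)·(-0.4) + (0.6)·(0.6) + (-2.4)·(-2.4) + (-1.4)·(-1.4) + (3.6)·(3.6)) / 4 = 21.2/4 = 5.3
  S[U,V] = ((-0.4)·(0.6) + (0.6)·(-0.4) + (-2.4)·(-4.4) + (-1.4)·(2.6) + (3.6)·(1.6)) / 4 = 12.2/4 = 3.05
  S[U,W] = ((-0.4)·(-2) + (0.6)·(-2) + (-2.4)·(4) + (-1.4)·(1) + (3.6)·(-1)) / 4 = -15/4 = -3.75
  S[V,V] = ((0.6)·(0.6) + (-0.4)·(-0.4) + (-4.4)·(-4.4) + (2.6)·(2.6) + (1.6)·(1.6)) / 4 = 29.2/4 = 7.3
  S[V,W] = ((0.6)·(-2) + (-0.4)·(-2) + (-4.4)·(4) + (2.6)·(1) + (1.6)·(-1)) / 4 = -17/4 = -4.25
  S[W,W] = ((-2)·(-2) + (-2)·(-2) + (4)·(4) + (1)·(1) + (-1)·(-1)) / 4 = 26/4 = 6.5

S is symmetric (S[j,i] = S[i,j]). Assembling:

S = [[5.3, 3.05, -3.75],
 [3.05, 7.3, -4.25],
 [-3.75, -4.25, 6.5]]


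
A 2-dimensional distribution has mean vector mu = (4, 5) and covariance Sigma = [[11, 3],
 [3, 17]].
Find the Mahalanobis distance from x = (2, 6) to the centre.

Step 1 — centre the observation: (x - mu) = (-2, 1).

Step 2 — invert Sigma. det(Sigma) = 11·17 - (3)² = 178.
  Sigma^{-1} = (1/det) · [[d, -b], [-b, a]] = [[0.0955, -0.0169],
 [-0.0169, 0.0618]].

Step 3 — form the quadratic (x - mu)^T · Sigma^{-1} · (x - mu):
  Sigma^{-1} · (x - mu) = (-0.2079, 0.0955).
  (x - mu)^T · [Sigma^{-1} · (x - mu)] = (-2)·(-0.2079) + (1)·(0.0955) = 0.5112.

Step 4 — take square root: d = √(0.5112) ≈ 0.715.

d(x, mu) = √(0.5112) ≈ 0.715


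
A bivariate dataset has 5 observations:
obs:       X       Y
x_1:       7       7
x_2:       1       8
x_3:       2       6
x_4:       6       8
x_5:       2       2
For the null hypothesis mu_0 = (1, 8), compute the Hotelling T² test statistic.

Step 1 — sample mean vector:
  mean(X) = (7 + 1 + 2 + 6 + 2) / 5 = 18/5 = 3.6
  mean(Y) = (7 + 8 + 6 + 8 + 2) / 5 = 31/5 = 6.2
  x̄ = (3.6, 6.2),  deviation x̄ - mu_0 = (3.6, 6.2) - (1, 8) = (2.6, -1.8).

Step 2 — sample covariance matrix, S[i,j] = (1/(n-1)) · Σ_k (x_{k,i} - mean_i) · (x_{k,j} - mean_j), divisor n-1 = 4:
  S[X,X] = ((3.4)·(3.4) + (-2.6)·(-2.6) + (-1.6)·(-1.6) + (2.4)·(2.4) + (-1.6)·(-1.6)) / 4 = 29.2/4 = 7.3
  S[X,Y] = ((3.4)·(0.8) + (-2.6)·(1.8) + (-1.6)·(-0.2) + (2.4)·(1.8) + (-1.6)·(-4.2)) / 4 = 9.4/4 = 2.35
  S[Y,Y] = ((0.8)·(0.8) + (1.8)·(1.8) + (-0.2)·(-0.2) + (1.8)·(1.8) + (-4.2)·(-4.2)) / 4 = 24.8/4 = 6.2
  S = [[7.3, 2.35],
 [2.35, 6.2]].

Step 3 — invert S. det(S) = 7.3·6.2 - (2.35)² = 39.7375.
  S^{-1} = (1/det) · [[d, -b], [-b, a]] = [[0.156, -0.0591],
 [-0.0591, 0.1837]].

Step 4 — quadratic form (x̄ - mu_0)^T · S^{-1} · (x̄ - mu_0):
  S^{-1} · (x̄ - mu_0) = (0.5121, -0.4844),
  (x̄ - mu_0)^T · [...] = (2.6)·(0.5121) + (-1.8)·(-0.4844) = 2.2035.

Step 5 — scale by n: T² = 5 · 2.2035 = 11.0173.

T² ≈ 11.0173


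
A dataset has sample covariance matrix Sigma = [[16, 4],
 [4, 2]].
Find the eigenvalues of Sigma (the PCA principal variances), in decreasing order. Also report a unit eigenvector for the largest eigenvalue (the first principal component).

Step 1 — characteristic polynomial of 2×2 Sigma:
  det(Sigma - λI) = λ² - trace · λ + det = 0.
  trace = 16 + 2 = 18, det = 16·2 - (4)² = 16.
Step 2 — discriminant:
  Δ = trace² - 4·det = 324 - 64 = 260.
Step 3 — eigenvalues:
  λ = (trace ± √Δ)/2 = (18 ± 16.1245)/2,
  λ_1 = 17.0623,  λ_2 = 0.9377.

Step 4 — unit eigenvector for λ_1: solve (Sigma - λ_1 I)v = 0. First row:
  (16 - 17.0623)·v_x + (4)·v_y = 0, i.e. (-1.0623)·v_x + (4)·v_y = 0,
  so v ∝ (b, λ_1 - a) = (4, 1.0623) = u.
  ||u|| = √((4)² + (1.0623)²) = √(17.1284) ≈ 4.1386,
  v_1 = u/||u|| ≈ (0.9665, 0.2567) (||v_1|| = 1).

λ_1 = 17.0623,  λ_2 = 0.9377;  v_1 ≈ (0.9665, 0.2567)


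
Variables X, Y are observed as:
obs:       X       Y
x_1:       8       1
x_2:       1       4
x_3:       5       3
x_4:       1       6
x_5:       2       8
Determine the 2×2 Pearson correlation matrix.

Step 1 — column means:
  mean(X) = (8 + 1 + 5 + 1 + 2) / 5 = 17/5 = 3.4
  mean(Y) = (1 + 4 + 3 + 6 + 8) / 5 = 22/5 = 4.4

Step 2 — sample variances and covariances s[i,j] = (1/(n-1)) · Σ_k (x_{k,i} - mean_i) · (x_{k,j} - mean_j), with n-1 = 4:
  s[X,X] = ((4.6)·(4.6) + (-2.4)·(-2.4) + (1.6)·(1.6) + (-2.4)·(-2.4) + (-1.4)·(-1.4)) / 4 = 37.2/4 = 9.3
  s[X,Y] = ((4.6)·(-3.4) + (-2.4)·(-0.4) + (1.6)·(-1.4) + (-2.4)·(1.6) + (-1.4)·(3.6)) / 4 = -25.8/4 = -6.45
  s[Y,Y] = ((-3.4)·(-3.4) + (-0.4)·(-0.4) + (-1.4)·(-1.4) + (1.6)·(1.6) + (3.6)·(3.6)) / 4 = 29.2/4 = 7.3
  Sample standard deviations s_i = √(s[i,i]):
  s(X) = √(9.3) = 3.0496
  s(Y) = √(7.3) = 2.7019

Step 3 — r_{ij} = s_{ij} / (s_i · s_j):
  r[X,X] = 1 (diagonal).
  r[X,Y] = -6.45 / (3.0496 · 2.7019) = -6.45 / 8.2395 = -0.7828
  r[Y,Y] = 1 (diagonal).

R is symmetric with unit diagonal. Assembling:

R = [[1, -0.7828],
 [-0.7828, 1]]


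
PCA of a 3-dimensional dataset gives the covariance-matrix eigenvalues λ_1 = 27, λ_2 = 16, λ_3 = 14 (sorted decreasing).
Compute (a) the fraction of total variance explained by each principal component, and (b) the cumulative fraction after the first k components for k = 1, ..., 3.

Step 1 — total variance = trace(Sigma) = Σ λ_i = 27 + 16 + 14 = 57.

Step 2 — fraction explained by component i = λ_i / Σ λ:
  PC1: 27/57 = 0.4737
  PC2: 16/57 = 0.2807
  PC3: 14/57 = 0.2456

Step 3 — cumulative fraction after k components = (λ_1 + ... + λ_k) / Σ λ:
  k = 1: 27/57 = 0.4737
  k = 2: (27 + 16)/57 = 43/57 = 0.7544
  k = 3: (27 + 16 + 14)/57 = 57/57 = 1

Summary (fraction, with percent):

explained: PC1 0.4737 (47.37%), PC2 0.2807 (28.07%), PC3 0.2456 (24.56%);  cumulative: 0.4737, 0.7544, 1


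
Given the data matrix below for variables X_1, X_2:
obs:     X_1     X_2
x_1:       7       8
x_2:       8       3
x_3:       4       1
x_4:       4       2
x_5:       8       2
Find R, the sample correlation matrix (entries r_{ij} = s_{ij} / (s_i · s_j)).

Step 1 — column means:
  mean(X_1) = (7 + 8 + 4 + 4 + 8) / 5 = 31/5 = 6.2
  mean(X_2) = (8 + 3 + 1 + 2 + 2) / 5 = 16/5 = 3.2

Step 2 — sample variances and covariances s[i,j] = (1/(n-1)) · Σ_k (x_{k,i} - mean_i) · (x_{k,j} - mean_j), with n-1 = 4:
  s[X_1,X_1] = ((0.8)·(0.8) + (1.8)·(1.8) + (-2.2)·(-2.2) + (-2.2)·(-2.2) + (1.8)·(1.8)) / 4 = 16.8/4 = 4.2
  s[X_1,X_2] = ((0.8)·(4.8) + (1.8)·(-0.2) + (-2.2)·(-2.2) + (-2.2)·(-1.2) + (1.8)·(-1.2)) / 4 = 8.8/4 = 2.2
  s[X_2,X_2] = ((4.8)·(4.8) + (-0.2)·(-0.2) + (-2.2)·(-2.2) + (-1.2)·(-1.2) + (-1.2)·(-1.2)) / 4 = 30.8/4 = 7.7
  Sample standard deviations s_i = √(s[i,i]):
  s(X_1) = √(4.2) = 2.0494
  s(X_2) = √(7.7) = 2.7749

Step 3 — r_{ij} = s_{ij} / (s_i · s_j):
  r[X_1,X_1] = 1 (diagonal).
  r[X_1,X_2] = 2.2 / (2.0494 · 2.7749) = 2.2 / 5.6868 = 0.3869
  r[X_2,X_2] = 1 (diagonal).

R is symmetric with unit diagonal. Assembling:

R = [[1, 0.3869],
 [0.3869, 1]]


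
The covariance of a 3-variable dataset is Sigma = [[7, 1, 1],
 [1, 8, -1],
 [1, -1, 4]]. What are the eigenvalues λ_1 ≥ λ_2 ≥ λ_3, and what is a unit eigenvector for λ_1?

Step 1 — characteristic polynomial p(λ) = det(λI - Sigma) = λ³ - tr·λ² + c_1·λ - det, where tr = trace, c_1 = sum of the principal 2×2 minors, det = det(Sigma):
  tr = 7 + 8 + 4 = 19,
  c_1 = (7·8 - (1)²) + (7·4 - (1)²) + (8·4 - (-1)²) = 55 + 27 + 31 = 113,
  det = 7·(8·4 - (-1)²) - (1)·((1)·4 - (-1)·(1)) + (1)·((1)·(-1) - 8·(1)) = 7·(31) - (1)·(5) + (1)·(-9) = 203.
  So p(λ) = λ³ - 19λ² + 113λ - 203.
Step 2 — look for an integer root (rational root theorem: any rational root is an integer divisor of 203). Testing λ = 7:
  p(7) = 343 - 931 + 791 - 203 = 0  ✓
  Dividing out (λ - 7): p(λ) = (λ - 7)(λ² - 12λ + 29).
Step 3 — remaining eigenvalues from the quadratic λ² - 12λ + 29 = 0:
  Δ = 12² - 4·29 = 144 - 116 = 28,  λ = (12 ± √28)/2 = (12 ± 5.2915)/2 ≈ 8.6458 or 3.3542.
  Sorted: λ_1 = 8.6458,  λ_2 = 7,  λ_3 = 3.3542  (check: sum = 19 = tr ✓).

Step 4 — unit eigenvector for λ_1 ≈ 8.6458: v spans the null space of (Sigma - λ_1 I), whose rows are
  r_1 = (-1.6458, 1, 1),  r_2 = (1, -0.6458, -1),  r_3 = (1, -1, -4.6458).
  v is orthogonal to every row, so take v ∝ r_1 × r_3 = ((1)·(-4.6458) - (1)·(-1), (1)·(1) - (-1.6458)·(-4.6458), (-1.6458)·(-1) - (1)·(1)) ≈ (-3.6458, -6.6458, 0.6458).
  Rescale (multiply by -1 so the first nonzero entry is positive): u = (3.6458, 6.6458, -0.6458).
  ||u|| = √((3.6458)² + (6.6458)² + (-0.6458)²) = √(57.8745) ≈ 7.6075,  v_1 = u/||u|| ≈ (0.4792, 0.8736, -0.0849) (||v_1|| = 1).

λ_1 = 8.6458,  λ_2 = 7,  λ_3 = 3.3542;  v_1 ≈ (0.4792, 0.8736, -0.0849)


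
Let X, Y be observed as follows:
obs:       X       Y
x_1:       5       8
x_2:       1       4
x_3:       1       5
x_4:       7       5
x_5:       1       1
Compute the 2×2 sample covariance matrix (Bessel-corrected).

Step 1 — column means:
  mean(X) = (5 + 1 + 1 + 7 + 1) / 5 = 15/5 = 3
  mean(Y) = (8 + 4 + 5 + 5 + 1) / 5 = 23/5 = 4.6

Step 2 — sample covariance S[i,j] = (1/(n-1)) · Σ_k (x_{k,i} - mean_i) · (x_{k,j} - mean_j), with n-1 = 4.
  S[X,X] = ((2)·(2) + (-2)·(-2) + (-2)·(-2) + (4)·(4) + (-2)·(-2)) / 4 = 32/4 = 8
  S[X,Y] = ((2)·(3.4) + (-2)·(-0.6) + (-2)·(0.4) + (4)·(0.4) + (-2)·(-3.6)) / 4 = 16/4 = 4
  S[Y,Y] = ((3.4)·(3.4) + (-0.6)·(-0.6) + (0.4)·(0.4) + (0.4)·(0.4) + (-3.6)·(-3.6)) / 4 = 25.2/4 = 6.3

S is symmetric (S[j,i] = S[i,j]). Assembling:

S = [[8, 4],
 [4, 6.3]]


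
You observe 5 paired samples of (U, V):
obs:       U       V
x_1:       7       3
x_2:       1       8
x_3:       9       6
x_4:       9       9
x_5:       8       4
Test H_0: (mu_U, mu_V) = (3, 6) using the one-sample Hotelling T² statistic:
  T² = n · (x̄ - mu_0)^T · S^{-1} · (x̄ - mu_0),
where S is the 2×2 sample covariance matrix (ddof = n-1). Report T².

Step 1 — sample mean vector:
  mean(U) = (7 + 1 + 9 + 9 + 8) / 5 = 34/5 = 6.8
  mean(V) = (3 + 8 + 6 + 9 + 4) / 5 = 30/5 = 6
  x̄ = (6.8, 6),  deviation x̄ - mu_0 = (6.8, 6) - (3, 6) = (3.8, 0).

Step 2 — sample covariance matrix, S[i,j] = (1/(n-1)) · Σ_k (x_{k,i} - mean_i) · (x_{k,j} - mean_j), divisor n-1 = 4:
  S[U,U] = ((0.2)·(0.2) + (-5.8)·(-5.8) + (2.2)·(2.2) + (2.2)·(2.2) + (1.2)·(1.2)) / 4 = 44.8/4 = 11.2
  S[U,V] = ((0.2)·(-3) + (-5.8)·(2) + (2.2)·(0) + (2.2)·(3) + (1.2)·(-2)) / 4 = -8/4 = -2
  S[V,V] = ((-3)·(-3) + (2)·(2) + (0)·(0) + (3)·(3) + (-2)·(-2)) / 4 = 26/4 = 6.5
  S = [[11.2, -2],
 [-2, 6.5]].

Step 3 — invert S. det(S) = 11.2·6.5 - (-2)² = 68.8.
  S^{-1} = (1/det) · [[d, -b], [-b, a]] = [[0.0945, 0.0291],
 [0.0291, 0.1628]].

Step 4 — quadratic form (x̄ - mu_0)^T · S^{-1} · (x̄ - mu_0):
  S^{-1} · (x̄ - mu_0) = (0.359, 0.1105),
  (x̄ - mu_0)^T · [...] = (3.8)·(0.359) + (0)·(0.1105) = 1.3642.

Step 5 — scale by n: T² = 5 · 1.3642 = 6.8212.

T² ≈ 6.8212


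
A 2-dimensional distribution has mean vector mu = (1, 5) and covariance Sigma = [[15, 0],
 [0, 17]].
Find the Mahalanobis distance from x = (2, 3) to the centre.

Step 1 — centre the observation: (x - mu) = (1, -2).

Step 2 — invert Sigma. det(Sigma) = 15·17 - (0)² = 255.
  Sigma^{-1} = (1/det) · [[d, -b], [-b, a]] = [[0.0667, 0],
 [0, 0.0588]].

Step 3 — form the quadratic (x - mu)^T · Sigma^{-1} · (x - mu):
  Sigma^{-1} · (x - mu) = (0.0667, -0.1176).
  (x - mu)^T · [Sigma^{-1} · (x - mu)] = (1)·(0.0667) + (-2)·(-0.1176) = 0.302.

Step 4 — take square root: d = √(0.302) ≈ 0.5495.

d(x, mu) = √(0.302) ≈ 0.5495


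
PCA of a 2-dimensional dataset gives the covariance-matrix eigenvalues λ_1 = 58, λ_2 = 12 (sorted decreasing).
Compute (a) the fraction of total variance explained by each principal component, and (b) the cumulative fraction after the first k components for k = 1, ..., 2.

Step 1 — total variance = trace(Sigma) = Σ λ_i = 58 + 12 = 70.

Step 2 — fraction explained by component i = λ_i / Σ λ:
  PC1: 58/70 = 0.8286
  PC2: 12/70 = 0.1714

Step 3 — cumulative fraction after k components = (λ_1 + ... + λ_k) / Σ λ:
  k = 1: 58/70 = 0.8286
  k = 2: (58 + 12)/70 = 70/70 = 1

Summary (fraction, with percent):

explained: PC1 0.8286 (82.86%), PC2 0.1714 (17.14%);  cumulative: 0.8286, 1


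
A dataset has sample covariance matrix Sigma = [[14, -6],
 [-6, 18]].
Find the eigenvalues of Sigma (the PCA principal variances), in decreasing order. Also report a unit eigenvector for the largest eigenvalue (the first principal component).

Step 1 — characteristic polynomial of 2×2 Sigma:
  det(Sigma - λI) = λ² - trace · λ + det = 0.
  trace = 14 + 18 = 32, det = 14·18 - (-6)² = 216.
Step 2 — discriminant:
  Δ = trace² - 4·det = 1024 - 864 = 160.
Step 3 — eigenvalues:
  λ = (trace ± √Δ)/2 = (32 ± 12.6491)/2,
  λ_1 = 22.3246,  λ_2 = 9.6754.

Step 4 — unit eigenvector for λ_1: solve (Sigma - λ_1 I)v = 0. First row:
  (14 - 22.3246)·v_x + (-6)·v_y = 0, i.e. (-8.3246)·v_x + (-6)·v_y = 0,
  so v ∝ (b, λ_1 - a) = (-6, 8.3246); multiply by -1 so the first entry is positive: u = (6, -8.3246).
  ||u|| = √((6)² + (-8.3246)²) = √(105.2982) ≈ 10.2615,
  v_1 = u/||u|| ≈ (0.5847, -0.8112) (||v_1|| = 1).

λ_1 = 22.3246,  λ_2 = 9.6754;  v_1 ≈ (0.5847, -0.8112)


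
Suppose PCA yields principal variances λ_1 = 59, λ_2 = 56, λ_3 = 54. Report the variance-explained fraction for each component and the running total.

Step 1 — total variance = trace(Sigma) = Σ λ_i = 59 + 56 + 54 = 169.

Step 2 — fraction explained by component i = λ_i / Σ λ:
  PC1: 59/169 = 0.3491
  PC2: 56/169 = 0.3314
  PC3: 54/169 = 0.3195

Step 3 — cumulative fraction after k components = (λ_1 + ... + λ_k) / Σ λ:
  k = 1: 59/169 = 0.3491
  k = 2: (59 + 56)/169 = 115/169 = 0.6805
  k = 3: (59 + 56 + 54)/169 = 169/169 = 1

Summary (fraction, with percent):

explained: PC1 0.3491 (34.91%), PC2 0.3314 (33.14%), PC3 0.3195 (31.95%);  cumulative: 0.3491, 0.6805, 1


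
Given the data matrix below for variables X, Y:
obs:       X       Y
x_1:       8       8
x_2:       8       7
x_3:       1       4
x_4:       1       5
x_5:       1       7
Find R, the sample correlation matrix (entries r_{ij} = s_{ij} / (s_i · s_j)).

Step 1 — column means:
  mean(X) = (8 + 8 + 1 + 1 + 1) / 5 = 19/5 = 3.8
  mean(Y) = (8 + 7 + 4 + 5 + 7) / 5 = 31/5 = 6.2

Step 2 — sample variances and covariances s[i,j] = (1/(n-1)) · Σ_k (x_{k,i} - mean_i) · (x_{k,j} - mean_j), with n-1 = 4:
  s[X,X] = ((4.2)·(4.2) + (4.2)·(4.2) + (-2.8)·(-2.8) + (-2.8)·(-2.8) + (-2.8)·(-2.8)) / 4 = 58.8/4 = 14.7
  s[X,Y] = ((4.2)·(1.8) + (4.2)·(0.8) + (-2.8)·(-2.2) + (-2.8)·(-1.2) + (-2.8)·(0.8)) / 4 = 18.2/4 = 4.55
  s[Y,Y] = ((1.8)·(1.8) + (0.8)·(0.8) + (-2.2)·(-2.2) + (-1.2)·(-1.2) + (0.8)·(0.8)) / 4 = 10.8/4 = 2.7
  Sample standard deviations s_i = √(s[i,i]):
  s(X) = √(14.7) = 3.8341
  s(Y) = √(2.7) = 1.6432

Step 3 — r_{ij} = s_{ij} / (s_i · s_j):
  r[X,X] = 1 (diagonal).
  r[X,Y] = 4.55 / (3.8341 · 1.6432) = 4.55 / 6.3 = 0.7222
  r[Y,Y] = 1 (diagonal).

R is symmetric with unit diagonal. Assembling:

R = [[1, 0.7222],
 [0.7222, 1]]


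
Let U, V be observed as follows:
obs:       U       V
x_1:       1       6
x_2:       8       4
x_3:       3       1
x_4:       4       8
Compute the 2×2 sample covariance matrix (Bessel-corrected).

Step 1 — column means:
  mean(U) = (1 + 8 + 3 + 4) / 4 = 16/4 = 4
  mean(V) = (6 + 4 + 1 + 8) / 4 = 19/4 = 4.75

Step 2 — sample covariance S[i,j] = (1/(n-1)) · Σ_k (x_{k,i} - mean_i) · (x_{k,j} - mean_j), with n-1 = 3.
  S[U,U] = ((-3)·(-3) + (4)·(4) + (-1)·(-1) + (0)·(0)) / 3 = 26/3 = 8.6667
  S[U,V] = ((-3)·(1.25) + (4)·(-0.75) + (-1)·(-3.75) + (0)·(3.25)) / 3 = -3/3 = -1
  S[V,V] = ((1.25)·(1.25) + (-0.75)·(-0.75) + (-3.75)·(-3.75) + (3.25)·(3.25)) / 3 = 26.75/3 = 8.9167

S is symmetric (S[j,i] = S[i,j]). Assembling:

S = [[8.6667, -1],
 [-1, 8.9167]]


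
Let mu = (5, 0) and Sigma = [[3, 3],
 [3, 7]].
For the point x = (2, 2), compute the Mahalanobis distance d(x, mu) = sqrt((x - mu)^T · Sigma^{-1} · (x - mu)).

Step 1 — centre the observation: (x - mu) = (-3, 2).

Step 2 — invert Sigma. det(Sigma) = 3·7 - (3)² = 12.
  Sigma^{-1} = (1/det) · [[d, -b], [-b, a]] = [[0.5833, -0.25],
 [-0.25, 0.25]].

Step 3 — form the quadratic (x - mu)^T · Sigma^{-1} · (x - mu):
  Sigma^{-1} · (x - mu) = (-2.25, 1.25).
  (x - mu)^T · [Sigma^{-1} · (x - mu)] = (-3)·(-2.25) + (2)·(1.25) = 9.25.

Step 4 — take square root: d = √(9.25) ≈ 3.0414.

d(x, mu) = √(9.25) ≈ 3.0414


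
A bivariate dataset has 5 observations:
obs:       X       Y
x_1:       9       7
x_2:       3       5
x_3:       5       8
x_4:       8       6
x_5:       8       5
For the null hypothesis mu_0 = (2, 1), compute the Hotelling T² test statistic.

Step 1 — sample mean vector:
  mean(X) = (9 + 3 + 5 + 8 + 8) / 5 = 33/5 = 6.6
  mean(Y) = (7 + 5 + 8 + 6 + 5) / 5 = 31/5 = 6.2
  x̄ = (6.6, 6.2),  deviation x̄ - mu_0 = (6.6, 6.2) - (2, 1) = (4.6, 5.2).

Step 2 — sample covariance matrix, S[i,j] = (1/(n-1)) · Σ_k (x_{k,i} - mean_i) · (x_{k,j} - mean_j), divisor n-1 = 4:
  S[X,X] = ((2.4)·(2.4) + (-3.6)·(-3.6) + (-1.6)·(-1.6) + (1.4)·(1.4) + (1.4)·(1.4)) / 4 = 25.2/4 = 6.3
  S[X,Y] = ((2.4)·(0.8) + (-3.6)·(-1.2) + (-1.6)·(1.8) + (1.4)·(-0.2) + (1.4)·(-1.2)) / 4 = 1.4/4 = 0.35
  S[Y,Y] = ((0.8)·(0.8) + (-1.2)·(-1.2) + (1.8)·(1.8) + (-0.2)·(-0.2) + (-1.2)·(-1.2)) / 4 = 6.8/4 = 1.7
  S = [[6.3, 0.35],
 [0.35, 1.7]].

Step 3 — invert S. det(S) = 6.3·1.7 - (0.35)² = 10.5875.
  S^{-1} = (1/det) · [[d, -b], [-b, a]] = [[0.1606, -0.0331],
 [-0.0331, 0.595]].

Step 4 — quadratic form (x̄ - mu_0)^T · S^{-1} · (x̄ - mu_0):
  S^{-1} · (x̄ - mu_0) = (0.5667, 2.9421),
  (x̄ - mu_0)^T · [...] = (4.6)·(0.5667) + (5.2)·(2.9421) = 17.906.

Step 5 — scale by n: T² = 5 · 17.906 = 89.5301.

T² ≈ 89.5301
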